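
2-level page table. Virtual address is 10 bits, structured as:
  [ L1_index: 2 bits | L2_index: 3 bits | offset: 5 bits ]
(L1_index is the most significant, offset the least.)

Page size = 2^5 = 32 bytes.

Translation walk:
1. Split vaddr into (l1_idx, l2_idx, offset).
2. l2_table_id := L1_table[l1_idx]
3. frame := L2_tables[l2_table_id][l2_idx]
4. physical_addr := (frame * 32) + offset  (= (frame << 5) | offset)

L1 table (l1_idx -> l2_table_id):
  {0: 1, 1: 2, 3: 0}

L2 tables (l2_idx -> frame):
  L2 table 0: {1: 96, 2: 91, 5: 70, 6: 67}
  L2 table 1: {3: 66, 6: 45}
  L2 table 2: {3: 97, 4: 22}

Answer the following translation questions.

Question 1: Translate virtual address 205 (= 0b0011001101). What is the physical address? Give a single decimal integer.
vaddr = 205 = 0b0011001101
Split: l1_idx=0, l2_idx=6, offset=13
L1[0] = 1
L2[1][6] = 45
paddr = 45 * 32 + 13 = 1453

Answer: 1453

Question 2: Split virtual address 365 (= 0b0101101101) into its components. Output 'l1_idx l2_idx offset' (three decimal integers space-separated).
Answer: 1 3 13

Derivation:
vaddr = 365 = 0b0101101101
  top 2 bits -> l1_idx = 1
  next 3 bits -> l2_idx = 3
  bottom 5 bits -> offset = 13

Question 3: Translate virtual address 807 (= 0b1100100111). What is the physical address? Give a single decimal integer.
Answer: 3079

Derivation:
vaddr = 807 = 0b1100100111
Split: l1_idx=3, l2_idx=1, offset=7
L1[3] = 0
L2[0][1] = 96
paddr = 96 * 32 + 7 = 3079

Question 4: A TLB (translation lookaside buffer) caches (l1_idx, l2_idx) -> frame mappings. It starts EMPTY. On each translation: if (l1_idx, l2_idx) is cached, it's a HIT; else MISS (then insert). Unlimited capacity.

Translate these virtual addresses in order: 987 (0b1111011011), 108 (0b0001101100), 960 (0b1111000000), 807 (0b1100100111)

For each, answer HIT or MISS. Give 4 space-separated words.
vaddr=987: (3,6) not in TLB -> MISS, insert
vaddr=108: (0,3) not in TLB -> MISS, insert
vaddr=960: (3,6) in TLB -> HIT
vaddr=807: (3,1) not in TLB -> MISS, insert

Answer: MISS MISS HIT MISS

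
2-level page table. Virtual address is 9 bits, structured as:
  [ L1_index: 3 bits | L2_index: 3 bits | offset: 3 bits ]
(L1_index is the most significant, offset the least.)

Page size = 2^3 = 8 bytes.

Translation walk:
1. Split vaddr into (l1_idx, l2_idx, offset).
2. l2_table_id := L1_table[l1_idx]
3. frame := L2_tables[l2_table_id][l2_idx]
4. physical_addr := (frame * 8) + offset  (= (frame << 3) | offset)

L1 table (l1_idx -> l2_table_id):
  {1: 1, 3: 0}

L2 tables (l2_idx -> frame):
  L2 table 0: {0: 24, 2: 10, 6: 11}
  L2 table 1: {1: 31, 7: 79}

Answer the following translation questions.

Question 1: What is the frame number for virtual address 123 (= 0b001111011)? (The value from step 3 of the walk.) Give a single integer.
vaddr = 123: l1_idx=1, l2_idx=7
L1[1] = 1; L2[1][7] = 79

Answer: 79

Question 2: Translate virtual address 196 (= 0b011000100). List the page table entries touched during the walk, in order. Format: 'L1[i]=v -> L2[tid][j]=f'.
vaddr = 196 = 0b011000100
Split: l1_idx=3, l2_idx=0, offset=4

Answer: L1[3]=0 -> L2[0][0]=24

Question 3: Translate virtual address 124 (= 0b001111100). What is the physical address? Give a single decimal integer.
vaddr = 124 = 0b001111100
Split: l1_idx=1, l2_idx=7, offset=4
L1[1] = 1
L2[1][7] = 79
paddr = 79 * 8 + 4 = 636

Answer: 636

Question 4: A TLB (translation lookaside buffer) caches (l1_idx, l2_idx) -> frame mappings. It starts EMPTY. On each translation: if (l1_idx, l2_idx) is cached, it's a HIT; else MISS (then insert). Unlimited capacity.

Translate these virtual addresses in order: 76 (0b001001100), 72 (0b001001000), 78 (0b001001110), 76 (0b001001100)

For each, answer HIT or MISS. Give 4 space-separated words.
vaddr=76: (1,1) not in TLB -> MISS, insert
vaddr=72: (1,1) in TLB -> HIT
vaddr=78: (1,1) in TLB -> HIT
vaddr=76: (1,1) in TLB -> HIT

Answer: MISS HIT HIT HIT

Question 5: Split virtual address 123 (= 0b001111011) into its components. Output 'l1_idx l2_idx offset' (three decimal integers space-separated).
Answer: 1 7 3

Derivation:
vaddr = 123 = 0b001111011
  top 3 bits -> l1_idx = 1
  next 3 bits -> l2_idx = 7
  bottom 3 bits -> offset = 3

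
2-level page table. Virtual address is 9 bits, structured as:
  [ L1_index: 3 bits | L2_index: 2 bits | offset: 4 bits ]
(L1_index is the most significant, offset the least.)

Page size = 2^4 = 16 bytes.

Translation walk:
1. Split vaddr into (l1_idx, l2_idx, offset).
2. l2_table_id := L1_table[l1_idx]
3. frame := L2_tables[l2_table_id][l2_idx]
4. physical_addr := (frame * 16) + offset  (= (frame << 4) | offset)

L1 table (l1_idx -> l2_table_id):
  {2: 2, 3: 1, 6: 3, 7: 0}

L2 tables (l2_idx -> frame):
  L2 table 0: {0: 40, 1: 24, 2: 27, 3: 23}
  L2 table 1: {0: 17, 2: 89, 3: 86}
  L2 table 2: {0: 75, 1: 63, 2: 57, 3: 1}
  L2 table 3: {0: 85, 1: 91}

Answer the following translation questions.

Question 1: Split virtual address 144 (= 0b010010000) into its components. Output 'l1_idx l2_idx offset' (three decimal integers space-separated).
vaddr = 144 = 0b010010000
  top 3 bits -> l1_idx = 2
  next 2 bits -> l2_idx = 1
  bottom 4 bits -> offset = 0

Answer: 2 1 0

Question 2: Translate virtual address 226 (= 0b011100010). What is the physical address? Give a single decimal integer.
vaddr = 226 = 0b011100010
Split: l1_idx=3, l2_idx=2, offset=2
L1[3] = 1
L2[1][2] = 89
paddr = 89 * 16 + 2 = 1426

Answer: 1426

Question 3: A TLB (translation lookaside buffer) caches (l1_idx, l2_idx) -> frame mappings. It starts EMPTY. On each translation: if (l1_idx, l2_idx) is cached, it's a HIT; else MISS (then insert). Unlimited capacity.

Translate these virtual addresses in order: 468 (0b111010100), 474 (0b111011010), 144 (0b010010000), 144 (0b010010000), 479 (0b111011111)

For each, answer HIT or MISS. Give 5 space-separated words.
Answer: MISS HIT MISS HIT HIT

Derivation:
vaddr=468: (7,1) not in TLB -> MISS, insert
vaddr=474: (7,1) in TLB -> HIT
vaddr=144: (2,1) not in TLB -> MISS, insert
vaddr=144: (2,1) in TLB -> HIT
vaddr=479: (7,1) in TLB -> HIT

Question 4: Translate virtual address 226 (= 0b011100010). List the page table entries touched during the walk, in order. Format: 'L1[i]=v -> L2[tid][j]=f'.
vaddr = 226 = 0b011100010
Split: l1_idx=3, l2_idx=2, offset=2

Answer: L1[3]=1 -> L2[1][2]=89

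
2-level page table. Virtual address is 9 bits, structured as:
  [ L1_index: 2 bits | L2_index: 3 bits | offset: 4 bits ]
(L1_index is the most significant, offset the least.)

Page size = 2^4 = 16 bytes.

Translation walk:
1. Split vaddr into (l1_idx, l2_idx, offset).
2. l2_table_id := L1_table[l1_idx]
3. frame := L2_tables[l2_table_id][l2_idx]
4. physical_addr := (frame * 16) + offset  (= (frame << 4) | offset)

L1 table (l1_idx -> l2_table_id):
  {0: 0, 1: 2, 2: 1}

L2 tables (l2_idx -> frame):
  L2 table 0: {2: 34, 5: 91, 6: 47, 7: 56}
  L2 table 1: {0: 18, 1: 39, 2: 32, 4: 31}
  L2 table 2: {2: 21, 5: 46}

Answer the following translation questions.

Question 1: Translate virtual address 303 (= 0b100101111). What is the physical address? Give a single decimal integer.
Answer: 527

Derivation:
vaddr = 303 = 0b100101111
Split: l1_idx=2, l2_idx=2, offset=15
L1[2] = 1
L2[1][2] = 32
paddr = 32 * 16 + 15 = 527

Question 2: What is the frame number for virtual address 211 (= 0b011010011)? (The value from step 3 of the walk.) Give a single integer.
vaddr = 211: l1_idx=1, l2_idx=5
L1[1] = 2; L2[2][5] = 46

Answer: 46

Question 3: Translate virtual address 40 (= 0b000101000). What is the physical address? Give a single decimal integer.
Answer: 552

Derivation:
vaddr = 40 = 0b000101000
Split: l1_idx=0, l2_idx=2, offset=8
L1[0] = 0
L2[0][2] = 34
paddr = 34 * 16 + 8 = 552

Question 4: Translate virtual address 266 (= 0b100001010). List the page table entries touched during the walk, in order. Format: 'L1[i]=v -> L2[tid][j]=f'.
vaddr = 266 = 0b100001010
Split: l1_idx=2, l2_idx=0, offset=10

Answer: L1[2]=1 -> L2[1][0]=18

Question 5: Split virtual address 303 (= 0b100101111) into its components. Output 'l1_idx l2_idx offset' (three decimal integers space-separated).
Answer: 2 2 15

Derivation:
vaddr = 303 = 0b100101111
  top 2 bits -> l1_idx = 2
  next 3 bits -> l2_idx = 2
  bottom 4 bits -> offset = 15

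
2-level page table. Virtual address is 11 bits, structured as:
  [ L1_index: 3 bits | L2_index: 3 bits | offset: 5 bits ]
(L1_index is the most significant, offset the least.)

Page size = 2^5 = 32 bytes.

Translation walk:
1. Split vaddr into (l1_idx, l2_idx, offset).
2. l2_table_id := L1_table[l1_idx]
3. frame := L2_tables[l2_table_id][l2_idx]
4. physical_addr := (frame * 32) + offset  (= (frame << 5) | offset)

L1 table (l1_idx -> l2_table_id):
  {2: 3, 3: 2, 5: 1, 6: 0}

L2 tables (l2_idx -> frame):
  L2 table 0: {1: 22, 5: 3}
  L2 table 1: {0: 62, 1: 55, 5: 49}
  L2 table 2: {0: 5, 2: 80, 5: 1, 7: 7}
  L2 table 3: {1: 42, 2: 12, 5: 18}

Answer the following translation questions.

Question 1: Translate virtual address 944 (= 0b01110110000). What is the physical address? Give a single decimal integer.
vaddr = 944 = 0b01110110000
Split: l1_idx=3, l2_idx=5, offset=16
L1[3] = 2
L2[2][5] = 1
paddr = 1 * 32 + 16 = 48

Answer: 48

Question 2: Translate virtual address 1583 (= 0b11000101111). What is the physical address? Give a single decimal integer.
vaddr = 1583 = 0b11000101111
Split: l1_idx=6, l2_idx=1, offset=15
L1[6] = 0
L2[0][1] = 22
paddr = 22 * 32 + 15 = 719

Answer: 719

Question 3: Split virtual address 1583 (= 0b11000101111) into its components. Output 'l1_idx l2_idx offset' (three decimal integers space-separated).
Answer: 6 1 15

Derivation:
vaddr = 1583 = 0b11000101111
  top 3 bits -> l1_idx = 6
  next 3 bits -> l2_idx = 1
  bottom 5 bits -> offset = 15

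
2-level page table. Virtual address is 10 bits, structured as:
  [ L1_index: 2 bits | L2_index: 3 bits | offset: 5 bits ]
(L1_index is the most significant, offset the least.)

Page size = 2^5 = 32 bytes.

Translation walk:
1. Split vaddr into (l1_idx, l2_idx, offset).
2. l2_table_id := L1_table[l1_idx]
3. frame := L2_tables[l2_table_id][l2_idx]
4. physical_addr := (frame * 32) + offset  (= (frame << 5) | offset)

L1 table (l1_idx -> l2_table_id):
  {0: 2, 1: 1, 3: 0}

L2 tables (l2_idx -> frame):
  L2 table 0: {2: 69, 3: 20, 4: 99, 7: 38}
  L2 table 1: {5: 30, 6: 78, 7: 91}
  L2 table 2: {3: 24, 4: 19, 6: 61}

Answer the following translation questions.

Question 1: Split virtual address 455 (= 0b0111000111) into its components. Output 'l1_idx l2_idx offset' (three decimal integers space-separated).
vaddr = 455 = 0b0111000111
  top 2 bits -> l1_idx = 1
  next 3 bits -> l2_idx = 6
  bottom 5 bits -> offset = 7

Answer: 1 6 7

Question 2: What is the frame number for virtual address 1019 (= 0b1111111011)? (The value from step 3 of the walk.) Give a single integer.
Answer: 38

Derivation:
vaddr = 1019: l1_idx=3, l2_idx=7
L1[3] = 0; L2[0][7] = 38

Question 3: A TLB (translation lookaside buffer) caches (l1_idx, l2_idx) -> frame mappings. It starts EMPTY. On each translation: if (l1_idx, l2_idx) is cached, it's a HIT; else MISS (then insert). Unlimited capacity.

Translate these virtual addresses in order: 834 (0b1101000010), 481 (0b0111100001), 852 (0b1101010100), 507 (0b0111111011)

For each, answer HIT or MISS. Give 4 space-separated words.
vaddr=834: (3,2) not in TLB -> MISS, insert
vaddr=481: (1,7) not in TLB -> MISS, insert
vaddr=852: (3,2) in TLB -> HIT
vaddr=507: (1,7) in TLB -> HIT

Answer: MISS MISS HIT HIT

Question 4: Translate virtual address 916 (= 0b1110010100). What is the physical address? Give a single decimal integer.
vaddr = 916 = 0b1110010100
Split: l1_idx=3, l2_idx=4, offset=20
L1[3] = 0
L2[0][4] = 99
paddr = 99 * 32 + 20 = 3188

Answer: 3188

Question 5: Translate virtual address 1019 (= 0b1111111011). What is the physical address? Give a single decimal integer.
vaddr = 1019 = 0b1111111011
Split: l1_idx=3, l2_idx=7, offset=27
L1[3] = 0
L2[0][7] = 38
paddr = 38 * 32 + 27 = 1243

Answer: 1243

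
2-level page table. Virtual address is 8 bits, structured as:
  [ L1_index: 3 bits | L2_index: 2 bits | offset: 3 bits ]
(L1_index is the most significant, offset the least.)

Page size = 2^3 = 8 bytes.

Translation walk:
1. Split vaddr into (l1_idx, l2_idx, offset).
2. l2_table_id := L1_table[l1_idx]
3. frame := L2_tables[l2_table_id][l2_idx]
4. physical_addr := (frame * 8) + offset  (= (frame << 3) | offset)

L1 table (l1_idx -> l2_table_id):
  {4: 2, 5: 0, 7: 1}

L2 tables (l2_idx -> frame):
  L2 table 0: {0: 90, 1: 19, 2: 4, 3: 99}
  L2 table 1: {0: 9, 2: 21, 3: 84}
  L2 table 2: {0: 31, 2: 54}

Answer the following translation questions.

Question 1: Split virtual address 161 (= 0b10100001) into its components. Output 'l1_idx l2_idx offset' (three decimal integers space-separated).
Answer: 5 0 1

Derivation:
vaddr = 161 = 0b10100001
  top 3 bits -> l1_idx = 5
  next 2 bits -> l2_idx = 0
  bottom 3 bits -> offset = 1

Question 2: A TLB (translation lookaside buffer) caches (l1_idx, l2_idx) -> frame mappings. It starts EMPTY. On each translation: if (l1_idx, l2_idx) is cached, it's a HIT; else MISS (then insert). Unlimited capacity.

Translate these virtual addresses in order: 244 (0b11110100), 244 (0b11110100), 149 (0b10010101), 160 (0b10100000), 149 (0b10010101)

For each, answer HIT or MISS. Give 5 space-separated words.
vaddr=244: (7,2) not in TLB -> MISS, insert
vaddr=244: (7,2) in TLB -> HIT
vaddr=149: (4,2) not in TLB -> MISS, insert
vaddr=160: (5,0) not in TLB -> MISS, insert
vaddr=149: (4,2) in TLB -> HIT

Answer: MISS HIT MISS MISS HIT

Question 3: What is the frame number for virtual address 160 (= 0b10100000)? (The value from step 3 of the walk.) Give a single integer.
vaddr = 160: l1_idx=5, l2_idx=0
L1[5] = 0; L2[0][0] = 90

Answer: 90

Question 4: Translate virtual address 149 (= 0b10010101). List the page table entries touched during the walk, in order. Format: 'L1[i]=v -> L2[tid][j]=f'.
Answer: L1[4]=2 -> L2[2][2]=54

Derivation:
vaddr = 149 = 0b10010101
Split: l1_idx=4, l2_idx=2, offset=5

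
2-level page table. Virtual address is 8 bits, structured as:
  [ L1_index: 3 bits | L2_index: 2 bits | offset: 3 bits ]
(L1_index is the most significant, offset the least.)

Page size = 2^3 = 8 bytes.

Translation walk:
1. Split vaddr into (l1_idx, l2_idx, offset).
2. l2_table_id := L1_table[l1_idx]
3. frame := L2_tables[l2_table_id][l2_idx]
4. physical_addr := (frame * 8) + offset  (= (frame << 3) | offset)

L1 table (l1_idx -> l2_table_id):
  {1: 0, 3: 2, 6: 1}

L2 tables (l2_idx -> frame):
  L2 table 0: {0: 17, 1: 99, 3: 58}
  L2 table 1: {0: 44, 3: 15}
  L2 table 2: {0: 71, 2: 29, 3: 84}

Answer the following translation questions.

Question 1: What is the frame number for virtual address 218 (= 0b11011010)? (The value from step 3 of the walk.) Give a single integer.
Answer: 15

Derivation:
vaddr = 218: l1_idx=6, l2_idx=3
L1[6] = 1; L2[1][3] = 15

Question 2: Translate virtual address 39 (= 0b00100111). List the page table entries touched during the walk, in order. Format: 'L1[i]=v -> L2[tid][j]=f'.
vaddr = 39 = 0b00100111
Split: l1_idx=1, l2_idx=0, offset=7

Answer: L1[1]=0 -> L2[0][0]=17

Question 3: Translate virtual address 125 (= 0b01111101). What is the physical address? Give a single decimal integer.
vaddr = 125 = 0b01111101
Split: l1_idx=3, l2_idx=3, offset=5
L1[3] = 2
L2[2][3] = 84
paddr = 84 * 8 + 5 = 677

Answer: 677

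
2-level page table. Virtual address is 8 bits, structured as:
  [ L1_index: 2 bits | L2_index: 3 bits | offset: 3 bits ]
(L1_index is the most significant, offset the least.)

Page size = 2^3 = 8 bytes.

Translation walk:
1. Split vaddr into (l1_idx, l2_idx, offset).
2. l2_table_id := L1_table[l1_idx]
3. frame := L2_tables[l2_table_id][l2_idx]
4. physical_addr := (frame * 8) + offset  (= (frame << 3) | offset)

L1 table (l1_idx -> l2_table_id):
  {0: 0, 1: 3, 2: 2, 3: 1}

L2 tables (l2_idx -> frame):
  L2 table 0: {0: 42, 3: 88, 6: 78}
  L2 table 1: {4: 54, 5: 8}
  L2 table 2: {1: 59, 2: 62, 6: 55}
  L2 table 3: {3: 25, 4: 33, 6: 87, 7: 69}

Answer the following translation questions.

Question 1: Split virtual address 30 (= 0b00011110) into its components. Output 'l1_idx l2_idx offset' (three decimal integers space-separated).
vaddr = 30 = 0b00011110
  top 2 bits -> l1_idx = 0
  next 3 bits -> l2_idx = 3
  bottom 3 bits -> offset = 6

Answer: 0 3 6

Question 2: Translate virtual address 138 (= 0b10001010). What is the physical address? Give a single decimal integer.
vaddr = 138 = 0b10001010
Split: l1_idx=2, l2_idx=1, offset=2
L1[2] = 2
L2[2][1] = 59
paddr = 59 * 8 + 2 = 474

Answer: 474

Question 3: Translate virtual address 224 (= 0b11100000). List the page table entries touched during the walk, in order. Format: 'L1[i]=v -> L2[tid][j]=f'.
Answer: L1[3]=1 -> L2[1][4]=54

Derivation:
vaddr = 224 = 0b11100000
Split: l1_idx=3, l2_idx=4, offset=0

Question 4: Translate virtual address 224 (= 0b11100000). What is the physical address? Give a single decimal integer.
vaddr = 224 = 0b11100000
Split: l1_idx=3, l2_idx=4, offset=0
L1[3] = 1
L2[1][4] = 54
paddr = 54 * 8 + 0 = 432

Answer: 432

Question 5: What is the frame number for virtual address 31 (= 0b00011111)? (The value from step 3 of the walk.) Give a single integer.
Answer: 88

Derivation:
vaddr = 31: l1_idx=0, l2_idx=3
L1[0] = 0; L2[0][3] = 88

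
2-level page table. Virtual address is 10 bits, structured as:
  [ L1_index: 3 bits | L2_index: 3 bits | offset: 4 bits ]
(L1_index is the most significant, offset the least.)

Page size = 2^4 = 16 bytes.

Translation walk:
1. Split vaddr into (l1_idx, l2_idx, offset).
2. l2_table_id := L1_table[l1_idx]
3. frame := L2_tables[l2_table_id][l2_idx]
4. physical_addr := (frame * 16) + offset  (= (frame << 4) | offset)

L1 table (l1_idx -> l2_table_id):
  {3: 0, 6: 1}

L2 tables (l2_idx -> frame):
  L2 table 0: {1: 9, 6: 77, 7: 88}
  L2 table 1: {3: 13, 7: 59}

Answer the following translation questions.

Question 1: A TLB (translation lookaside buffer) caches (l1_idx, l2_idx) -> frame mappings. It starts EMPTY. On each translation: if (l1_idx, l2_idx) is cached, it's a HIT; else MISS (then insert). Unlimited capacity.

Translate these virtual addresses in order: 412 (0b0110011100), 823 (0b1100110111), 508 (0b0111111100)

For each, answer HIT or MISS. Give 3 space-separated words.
vaddr=412: (3,1) not in TLB -> MISS, insert
vaddr=823: (6,3) not in TLB -> MISS, insert
vaddr=508: (3,7) not in TLB -> MISS, insert

Answer: MISS MISS MISS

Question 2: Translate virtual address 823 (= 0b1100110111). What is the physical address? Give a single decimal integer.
vaddr = 823 = 0b1100110111
Split: l1_idx=6, l2_idx=3, offset=7
L1[6] = 1
L2[1][3] = 13
paddr = 13 * 16 + 7 = 215

Answer: 215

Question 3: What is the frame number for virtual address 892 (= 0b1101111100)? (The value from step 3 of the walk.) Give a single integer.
vaddr = 892: l1_idx=6, l2_idx=7
L1[6] = 1; L2[1][7] = 59

Answer: 59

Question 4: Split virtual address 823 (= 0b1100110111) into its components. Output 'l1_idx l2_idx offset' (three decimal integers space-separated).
vaddr = 823 = 0b1100110111
  top 3 bits -> l1_idx = 6
  next 3 bits -> l2_idx = 3
  bottom 4 bits -> offset = 7

Answer: 6 3 7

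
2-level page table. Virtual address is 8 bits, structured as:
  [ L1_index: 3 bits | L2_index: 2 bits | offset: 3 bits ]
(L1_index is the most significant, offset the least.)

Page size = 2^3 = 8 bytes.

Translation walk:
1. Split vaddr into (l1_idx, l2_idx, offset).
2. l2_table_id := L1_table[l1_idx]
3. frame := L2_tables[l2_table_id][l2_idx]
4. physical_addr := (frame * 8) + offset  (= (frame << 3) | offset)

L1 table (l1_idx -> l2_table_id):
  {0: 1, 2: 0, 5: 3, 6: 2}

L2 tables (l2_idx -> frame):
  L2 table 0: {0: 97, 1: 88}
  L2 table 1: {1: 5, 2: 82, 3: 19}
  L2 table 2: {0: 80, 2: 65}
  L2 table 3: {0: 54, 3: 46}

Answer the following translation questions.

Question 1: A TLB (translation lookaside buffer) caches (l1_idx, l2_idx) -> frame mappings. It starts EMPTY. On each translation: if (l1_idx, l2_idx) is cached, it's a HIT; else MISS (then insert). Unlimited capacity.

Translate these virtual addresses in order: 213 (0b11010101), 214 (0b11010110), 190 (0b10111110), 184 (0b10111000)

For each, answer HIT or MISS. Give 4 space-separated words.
Answer: MISS HIT MISS HIT

Derivation:
vaddr=213: (6,2) not in TLB -> MISS, insert
vaddr=214: (6,2) in TLB -> HIT
vaddr=190: (5,3) not in TLB -> MISS, insert
vaddr=184: (5,3) in TLB -> HIT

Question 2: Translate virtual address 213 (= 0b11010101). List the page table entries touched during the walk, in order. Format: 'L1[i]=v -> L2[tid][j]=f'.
Answer: L1[6]=2 -> L2[2][2]=65

Derivation:
vaddr = 213 = 0b11010101
Split: l1_idx=6, l2_idx=2, offset=5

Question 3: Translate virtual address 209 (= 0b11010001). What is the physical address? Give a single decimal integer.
Answer: 521

Derivation:
vaddr = 209 = 0b11010001
Split: l1_idx=6, l2_idx=2, offset=1
L1[6] = 2
L2[2][2] = 65
paddr = 65 * 8 + 1 = 521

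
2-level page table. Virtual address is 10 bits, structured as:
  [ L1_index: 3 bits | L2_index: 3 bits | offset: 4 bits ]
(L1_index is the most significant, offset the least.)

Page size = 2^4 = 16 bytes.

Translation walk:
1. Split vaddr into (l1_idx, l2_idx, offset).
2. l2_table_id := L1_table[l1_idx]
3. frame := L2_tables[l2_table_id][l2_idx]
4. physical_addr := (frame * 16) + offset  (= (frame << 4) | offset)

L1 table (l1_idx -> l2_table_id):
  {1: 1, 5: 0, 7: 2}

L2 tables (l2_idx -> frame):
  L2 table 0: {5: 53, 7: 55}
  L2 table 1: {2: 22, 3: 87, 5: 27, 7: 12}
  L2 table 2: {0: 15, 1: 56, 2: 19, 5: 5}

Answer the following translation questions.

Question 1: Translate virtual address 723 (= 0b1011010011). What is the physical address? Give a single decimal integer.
Answer: 851

Derivation:
vaddr = 723 = 0b1011010011
Split: l1_idx=5, l2_idx=5, offset=3
L1[5] = 0
L2[0][5] = 53
paddr = 53 * 16 + 3 = 851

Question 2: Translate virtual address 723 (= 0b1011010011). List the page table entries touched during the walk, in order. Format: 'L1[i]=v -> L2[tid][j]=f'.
vaddr = 723 = 0b1011010011
Split: l1_idx=5, l2_idx=5, offset=3

Answer: L1[5]=0 -> L2[0][5]=53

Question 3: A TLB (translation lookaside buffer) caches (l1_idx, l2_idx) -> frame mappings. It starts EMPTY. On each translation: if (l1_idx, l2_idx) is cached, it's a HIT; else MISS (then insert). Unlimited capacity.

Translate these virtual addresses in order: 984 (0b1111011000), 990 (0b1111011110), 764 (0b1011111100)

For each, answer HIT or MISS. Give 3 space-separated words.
vaddr=984: (7,5) not in TLB -> MISS, insert
vaddr=990: (7,5) in TLB -> HIT
vaddr=764: (5,7) not in TLB -> MISS, insert

Answer: MISS HIT MISS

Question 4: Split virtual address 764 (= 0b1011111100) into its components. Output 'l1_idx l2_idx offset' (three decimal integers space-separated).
Answer: 5 7 12

Derivation:
vaddr = 764 = 0b1011111100
  top 3 bits -> l1_idx = 5
  next 3 bits -> l2_idx = 7
  bottom 4 bits -> offset = 12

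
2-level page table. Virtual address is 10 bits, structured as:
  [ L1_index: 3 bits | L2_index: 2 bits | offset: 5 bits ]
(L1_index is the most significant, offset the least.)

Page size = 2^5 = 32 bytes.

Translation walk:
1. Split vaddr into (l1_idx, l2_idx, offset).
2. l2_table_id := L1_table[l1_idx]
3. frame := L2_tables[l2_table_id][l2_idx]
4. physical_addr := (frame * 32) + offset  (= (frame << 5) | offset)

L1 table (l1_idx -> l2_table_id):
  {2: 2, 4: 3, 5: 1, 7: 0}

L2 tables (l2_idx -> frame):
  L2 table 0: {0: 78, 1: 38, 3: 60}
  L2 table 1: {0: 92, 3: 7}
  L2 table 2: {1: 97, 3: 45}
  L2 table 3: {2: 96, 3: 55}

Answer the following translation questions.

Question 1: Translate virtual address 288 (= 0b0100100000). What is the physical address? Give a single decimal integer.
vaddr = 288 = 0b0100100000
Split: l1_idx=2, l2_idx=1, offset=0
L1[2] = 2
L2[2][1] = 97
paddr = 97 * 32 + 0 = 3104

Answer: 3104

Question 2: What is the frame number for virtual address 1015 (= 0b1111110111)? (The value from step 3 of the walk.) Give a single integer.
vaddr = 1015: l1_idx=7, l2_idx=3
L1[7] = 0; L2[0][3] = 60

Answer: 60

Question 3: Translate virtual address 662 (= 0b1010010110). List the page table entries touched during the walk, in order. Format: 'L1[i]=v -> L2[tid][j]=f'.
Answer: L1[5]=1 -> L2[1][0]=92

Derivation:
vaddr = 662 = 0b1010010110
Split: l1_idx=5, l2_idx=0, offset=22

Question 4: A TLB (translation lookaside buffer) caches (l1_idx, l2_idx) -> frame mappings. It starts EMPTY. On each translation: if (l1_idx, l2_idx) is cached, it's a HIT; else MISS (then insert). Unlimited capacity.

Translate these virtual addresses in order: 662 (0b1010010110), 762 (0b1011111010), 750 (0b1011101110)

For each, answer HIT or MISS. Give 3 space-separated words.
vaddr=662: (5,0) not in TLB -> MISS, insert
vaddr=762: (5,3) not in TLB -> MISS, insert
vaddr=750: (5,3) in TLB -> HIT

Answer: MISS MISS HIT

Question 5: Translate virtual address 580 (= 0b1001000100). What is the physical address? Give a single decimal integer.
vaddr = 580 = 0b1001000100
Split: l1_idx=4, l2_idx=2, offset=4
L1[4] = 3
L2[3][2] = 96
paddr = 96 * 32 + 4 = 3076

Answer: 3076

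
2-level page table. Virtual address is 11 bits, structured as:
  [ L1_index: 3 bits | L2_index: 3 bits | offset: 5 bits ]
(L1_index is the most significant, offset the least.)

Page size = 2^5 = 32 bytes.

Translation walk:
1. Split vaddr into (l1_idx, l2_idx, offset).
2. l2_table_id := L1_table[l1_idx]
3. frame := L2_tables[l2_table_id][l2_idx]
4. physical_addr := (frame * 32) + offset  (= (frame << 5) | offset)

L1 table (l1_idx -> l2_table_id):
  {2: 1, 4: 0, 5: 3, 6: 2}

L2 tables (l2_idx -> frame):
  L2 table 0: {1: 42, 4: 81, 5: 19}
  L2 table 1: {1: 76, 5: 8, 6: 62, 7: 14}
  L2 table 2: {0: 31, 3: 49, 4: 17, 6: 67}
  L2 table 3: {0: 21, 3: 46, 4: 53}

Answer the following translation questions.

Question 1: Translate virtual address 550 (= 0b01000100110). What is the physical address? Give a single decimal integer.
vaddr = 550 = 0b01000100110
Split: l1_idx=2, l2_idx=1, offset=6
L1[2] = 1
L2[1][1] = 76
paddr = 76 * 32 + 6 = 2438

Answer: 2438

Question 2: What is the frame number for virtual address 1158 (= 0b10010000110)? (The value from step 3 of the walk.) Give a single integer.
vaddr = 1158: l1_idx=4, l2_idx=4
L1[4] = 0; L2[0][4] = 81

Answer: 81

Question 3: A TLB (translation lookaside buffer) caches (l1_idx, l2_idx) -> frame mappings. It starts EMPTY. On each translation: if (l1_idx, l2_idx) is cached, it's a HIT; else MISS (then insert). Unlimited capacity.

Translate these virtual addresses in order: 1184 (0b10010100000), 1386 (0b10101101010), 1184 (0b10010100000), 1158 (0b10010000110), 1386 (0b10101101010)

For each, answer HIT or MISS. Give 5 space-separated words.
vaddr=1184: (4,5) not in TLB -> MISS, insert
vaddr=1386: (5,3) not in TLB -> MISS, insert
vaddr=1184: (4,5) in TLB -> HIT
vaddr=1158: (4,4) not in TLB -> MISS, insert
vaddr=1386: (5,3) in TLB -> HIT

Answer: MISS MISS HIT MISS HIT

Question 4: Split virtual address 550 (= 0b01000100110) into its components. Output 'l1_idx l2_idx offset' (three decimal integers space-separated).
vaddr = 550 = 0b01000100110
  top 3 bits -> l1_idx = 2
  next 3 bits -> l2_idx = 1
  bottom 5 bits -> offset = 6

Answer: 2 1 6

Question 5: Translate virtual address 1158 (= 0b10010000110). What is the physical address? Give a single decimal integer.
vaddr = 1158 = 0b10010000110
Split: l1_idx=4, l2_idx=4, offset=6
L1[4] = 0
L2[0][4] = 81
paddr = 81 * 32 + 6 = 2598

Answer: 2598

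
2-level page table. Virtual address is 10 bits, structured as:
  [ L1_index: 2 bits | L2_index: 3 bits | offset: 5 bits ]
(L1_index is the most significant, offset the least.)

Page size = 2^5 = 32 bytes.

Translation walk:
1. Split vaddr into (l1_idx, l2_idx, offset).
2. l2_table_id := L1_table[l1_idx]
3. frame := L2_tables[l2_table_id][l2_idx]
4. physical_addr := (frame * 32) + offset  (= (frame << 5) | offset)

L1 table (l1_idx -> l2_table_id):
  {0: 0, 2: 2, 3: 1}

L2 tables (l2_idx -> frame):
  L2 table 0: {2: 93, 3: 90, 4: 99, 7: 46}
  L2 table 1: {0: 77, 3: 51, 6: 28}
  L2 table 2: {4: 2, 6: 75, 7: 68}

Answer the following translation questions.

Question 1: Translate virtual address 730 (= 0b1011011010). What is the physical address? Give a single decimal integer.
vaddr = 730 = 0b1011011010
Split: l1_idx=2, l2_idx=6, offset=26
L1[2] = 2
L2[2][6] = 75
paddr = 75 * 32 + 26 = 2426

Answer: 2426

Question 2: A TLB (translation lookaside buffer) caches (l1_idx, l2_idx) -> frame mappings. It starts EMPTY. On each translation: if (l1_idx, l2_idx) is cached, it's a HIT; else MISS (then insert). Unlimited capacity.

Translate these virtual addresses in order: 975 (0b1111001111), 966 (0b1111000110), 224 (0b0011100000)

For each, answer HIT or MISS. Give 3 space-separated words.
Answer: MISS HIT MISS

Derivation:
vaddr=975: (3,6) not in TLB -> MISS, insert
vaddr=966: (3,6) in TLB -> HIT
vaddr=224: (0,7) not in TLB -> MISS, insert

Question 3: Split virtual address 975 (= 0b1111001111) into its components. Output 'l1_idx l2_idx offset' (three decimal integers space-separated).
Answer: 3 6 15

Derivation:
vaddr = 975 = 0b1111001111
  top 2 bits -> l1_idx = 3
  next 3 bits -> l2_idx = 6
  bottom 5 bits -> offset = 15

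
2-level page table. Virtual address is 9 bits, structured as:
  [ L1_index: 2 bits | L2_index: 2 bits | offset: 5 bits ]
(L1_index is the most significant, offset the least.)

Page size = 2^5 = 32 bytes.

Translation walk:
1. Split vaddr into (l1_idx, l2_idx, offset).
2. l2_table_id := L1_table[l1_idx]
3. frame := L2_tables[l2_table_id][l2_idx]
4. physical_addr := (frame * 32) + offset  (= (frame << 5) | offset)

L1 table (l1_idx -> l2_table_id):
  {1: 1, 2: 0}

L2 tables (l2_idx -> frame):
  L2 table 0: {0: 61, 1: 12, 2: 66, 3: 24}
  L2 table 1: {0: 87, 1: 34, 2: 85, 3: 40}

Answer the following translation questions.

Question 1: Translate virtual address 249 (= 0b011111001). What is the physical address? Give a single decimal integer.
Answer: 1305

Derivation:
vaddr = 249 = 0b011111001
Split: l1_idx=1, l2_idx=3, offset=25
L1[1] = 1
L2[1][3] = 40
paddr = 40 * 32 + 25 = 1305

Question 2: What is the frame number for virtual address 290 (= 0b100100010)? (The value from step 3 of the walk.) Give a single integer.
vaddr = 290: l1_idx=2, l2_idx=1
L1[2] = 0; L2[0][1] = 12

Answer: 12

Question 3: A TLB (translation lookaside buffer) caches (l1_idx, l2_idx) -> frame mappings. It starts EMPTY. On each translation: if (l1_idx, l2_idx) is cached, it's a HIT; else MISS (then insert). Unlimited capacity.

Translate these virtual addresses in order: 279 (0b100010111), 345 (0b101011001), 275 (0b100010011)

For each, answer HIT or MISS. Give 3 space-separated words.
vaddr=279: (2,0) not in TLB -> MISS, insert
vaddr=345: (2,2) not in TLB -> MISS, insert
vaddr=275: (2,0) in TLB -> HIT

Answer: MISS MISS HIT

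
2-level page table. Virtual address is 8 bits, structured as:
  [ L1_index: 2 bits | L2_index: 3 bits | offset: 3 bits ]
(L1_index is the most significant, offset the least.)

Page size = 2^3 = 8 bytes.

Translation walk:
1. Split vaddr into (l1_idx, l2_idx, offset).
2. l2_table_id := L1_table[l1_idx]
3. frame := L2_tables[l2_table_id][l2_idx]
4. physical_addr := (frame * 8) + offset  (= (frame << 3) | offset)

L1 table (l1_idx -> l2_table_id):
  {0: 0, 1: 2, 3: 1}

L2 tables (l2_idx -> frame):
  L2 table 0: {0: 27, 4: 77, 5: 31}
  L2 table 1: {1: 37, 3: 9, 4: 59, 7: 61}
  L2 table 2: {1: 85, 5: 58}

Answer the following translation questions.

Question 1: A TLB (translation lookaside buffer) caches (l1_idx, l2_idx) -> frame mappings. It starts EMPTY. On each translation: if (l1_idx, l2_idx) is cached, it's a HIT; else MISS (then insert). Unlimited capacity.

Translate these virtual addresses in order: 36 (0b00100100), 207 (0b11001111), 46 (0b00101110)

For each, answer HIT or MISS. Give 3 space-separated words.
Answer: MISS MISS MISS

Derivation:
vaddr=36: (0,4) not in TLB -> MISS, insert
vaddr=207: (3,1) not in TLB -> MISS, insert
vaddr=46: (0,5) not in TLB -> MISS, insert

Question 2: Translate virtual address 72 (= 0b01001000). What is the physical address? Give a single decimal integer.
Answer: 680

Derivation:
vaddr = 72 = 0b01001000
Split: l1_idx=1, l2_idx=1, offset=0
L1[1] = 2
L2[2][1] = 85
paddr = 85 * 8 + 0 = 680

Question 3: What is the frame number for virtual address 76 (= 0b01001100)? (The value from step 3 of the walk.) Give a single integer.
vaddr = 76: l1_idx=1, l2_idx=1
L1[1] = 2; L2[2][1] = 85

Answer: 85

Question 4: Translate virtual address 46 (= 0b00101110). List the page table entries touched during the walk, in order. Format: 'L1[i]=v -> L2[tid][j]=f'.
vaddr = 46 = 0b00101110
Split: l1_idx=0, l2_idx=5, offset=6

Answer: L1[0]=0 -> L2[0][5]=31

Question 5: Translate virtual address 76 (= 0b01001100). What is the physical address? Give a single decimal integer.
vaddr = 76 = 0b01001100
Split: l1_idx=1, l2_idx=1, offset=4
L1[1] = 2
L2[2][1] = 85
paddr = 85 * 8 + 4 = 684

Answer: 684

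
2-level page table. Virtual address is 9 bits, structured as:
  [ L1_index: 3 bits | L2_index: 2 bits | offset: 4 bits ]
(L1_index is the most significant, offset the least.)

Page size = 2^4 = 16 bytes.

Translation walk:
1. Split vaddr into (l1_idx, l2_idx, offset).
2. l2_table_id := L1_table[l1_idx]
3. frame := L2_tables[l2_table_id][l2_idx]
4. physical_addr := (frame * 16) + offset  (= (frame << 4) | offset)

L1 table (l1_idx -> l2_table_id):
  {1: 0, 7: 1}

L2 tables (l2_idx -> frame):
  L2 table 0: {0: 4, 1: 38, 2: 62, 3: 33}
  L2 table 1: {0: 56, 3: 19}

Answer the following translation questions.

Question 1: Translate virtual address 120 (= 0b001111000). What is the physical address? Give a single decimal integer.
vaddr = 120 = 0b001111000
Split: l1_idx=1, l2_idx=3, offset=8
L1[1] = 0
L2[0][3] = 33
paddr = 33 * 16 + 8 = 536

Answer: 536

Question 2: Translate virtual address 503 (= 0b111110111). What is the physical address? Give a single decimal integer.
vaddr = 503 = 0b111110111
Split: l1_idx=7, l2_idx=3, offset=7
L1[7] = 1
L2[1][3] = 19
paddr = 19 * 16 + 7 = 311

Answer: 311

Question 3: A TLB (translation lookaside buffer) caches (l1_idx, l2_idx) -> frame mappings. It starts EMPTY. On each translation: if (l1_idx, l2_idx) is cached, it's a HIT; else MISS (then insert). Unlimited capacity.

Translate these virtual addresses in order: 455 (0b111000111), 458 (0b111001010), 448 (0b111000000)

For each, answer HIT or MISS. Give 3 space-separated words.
vaddr=455: (7,0) not in TLB -> MISS, insert
vaddr=458: (7,0) in TLB -> HIT
vaddr=448: (7,0) in TLB -> HIT

Answer: MISS HIT HIT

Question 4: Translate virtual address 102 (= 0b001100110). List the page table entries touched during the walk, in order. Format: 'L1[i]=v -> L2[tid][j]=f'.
Answer: L1[1]=0 -> L2[0][2]=62

Derivation:
vaddr = 102 = 0b001100110
Split: l1_idx=1, l2_idx=2, offset=6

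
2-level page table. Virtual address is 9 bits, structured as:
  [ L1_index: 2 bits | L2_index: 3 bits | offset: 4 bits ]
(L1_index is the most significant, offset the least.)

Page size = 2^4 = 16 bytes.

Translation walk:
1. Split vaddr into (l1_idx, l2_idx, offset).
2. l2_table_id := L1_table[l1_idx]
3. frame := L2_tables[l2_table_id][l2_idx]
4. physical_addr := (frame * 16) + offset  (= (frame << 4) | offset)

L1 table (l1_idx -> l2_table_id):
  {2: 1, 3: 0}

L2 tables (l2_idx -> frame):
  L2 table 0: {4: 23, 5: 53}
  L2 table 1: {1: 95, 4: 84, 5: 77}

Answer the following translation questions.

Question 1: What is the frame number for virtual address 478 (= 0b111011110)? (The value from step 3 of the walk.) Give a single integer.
Answer: 53

Derivation:
vaddr = 478: l1_idx=3, l2_idx=5
L1[3] = 0; L2[0][5] = 53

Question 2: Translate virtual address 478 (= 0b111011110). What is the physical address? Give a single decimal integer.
vaddr = 478 = 0b111011110
Split: l1_idx=3, l2_idx=5, offset=14
L1[3] = 0
L2[0][5] = 53
paddr = 53 * 16 + 14 = 862

Answer: 862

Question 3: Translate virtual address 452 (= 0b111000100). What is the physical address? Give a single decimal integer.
vaddr = 452 = 0b111000100
Split: l1_idx=3, l2_idx=4, offset=4
L1[3] = 0
L2[0][4] = 23
paddr = 23 * 16 + 4 = 372

Answer: 372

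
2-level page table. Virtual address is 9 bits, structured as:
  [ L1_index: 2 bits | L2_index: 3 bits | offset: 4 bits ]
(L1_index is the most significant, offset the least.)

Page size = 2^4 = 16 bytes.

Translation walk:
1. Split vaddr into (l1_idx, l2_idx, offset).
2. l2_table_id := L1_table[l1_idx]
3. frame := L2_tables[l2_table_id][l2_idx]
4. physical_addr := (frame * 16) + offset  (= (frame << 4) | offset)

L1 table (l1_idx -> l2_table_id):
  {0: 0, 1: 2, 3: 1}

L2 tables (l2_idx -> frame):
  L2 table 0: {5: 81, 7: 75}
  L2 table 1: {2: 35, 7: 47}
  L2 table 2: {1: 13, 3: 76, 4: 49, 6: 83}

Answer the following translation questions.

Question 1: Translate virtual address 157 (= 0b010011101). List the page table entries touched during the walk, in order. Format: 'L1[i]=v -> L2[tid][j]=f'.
Answer: L1[1]=2 -> L2[2][1]=13

Derivation:
vaddr = 157 = 0b010011101
Split: l1_idx=1, l2_idx=1, offset=13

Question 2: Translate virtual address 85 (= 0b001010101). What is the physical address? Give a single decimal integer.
Answer: 1301

Derivation:
vaddr = 85 = 0b001010101
Split: l1_idx=0, l2_idx=5, offset=5
L1[0] = 0
L2[0][5] = 81
paddr = 81 * 16 + 5 = 1301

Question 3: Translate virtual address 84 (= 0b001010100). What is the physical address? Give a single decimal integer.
Answer: 1300

Derivation:
vaddr = 84 = 0b001010100
Split: l1_idx=0, l2_idx=5, offset=4
L1[0] = 0
L2[0][5] = 81
paddr = 81 * 16 + 4 = 1300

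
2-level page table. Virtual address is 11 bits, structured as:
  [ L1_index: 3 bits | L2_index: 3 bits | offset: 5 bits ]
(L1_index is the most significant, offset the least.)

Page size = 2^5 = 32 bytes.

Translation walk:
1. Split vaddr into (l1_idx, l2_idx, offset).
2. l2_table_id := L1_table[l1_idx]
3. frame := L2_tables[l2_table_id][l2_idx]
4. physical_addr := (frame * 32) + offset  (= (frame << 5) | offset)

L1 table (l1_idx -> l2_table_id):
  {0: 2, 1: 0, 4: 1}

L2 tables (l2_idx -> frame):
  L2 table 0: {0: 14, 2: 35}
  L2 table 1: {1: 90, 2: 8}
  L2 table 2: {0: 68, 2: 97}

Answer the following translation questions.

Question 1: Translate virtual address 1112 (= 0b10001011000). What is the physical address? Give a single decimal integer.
Answer: 280

Derivation:
vaddr = 1112 = 0b10001011000
Split: l1_idx=4, l2_idx=2, offset=24
L1[4] = 1
L2[1][2] = 8
paddr = 8 * 32 + 24 = 280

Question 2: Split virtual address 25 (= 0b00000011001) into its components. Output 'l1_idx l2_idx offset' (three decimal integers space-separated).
Answer: 0 0 25

Derivation:
vaddr = 25 = 0b00000011001
  top 3 bits -> l1_idx = 0
  next 3 bits -> l2_idx = 0
  bottom 5 bits -> offset = 25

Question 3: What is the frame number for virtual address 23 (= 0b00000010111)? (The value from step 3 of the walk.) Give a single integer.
vaddr = 23: l1_idx=0, l2_idx=0
L1[0] = 2; L2[2][0] = 68

Answer: 68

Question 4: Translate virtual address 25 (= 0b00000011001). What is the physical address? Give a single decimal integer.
vaddr = 25 = 0b00000011001
Split: l1_idx=0, l2_idx=0, offset=25
L1[0] = 2
L2[2][0] = 68
paddr = 68 * 32 + 25 = 2201

Answer: 2201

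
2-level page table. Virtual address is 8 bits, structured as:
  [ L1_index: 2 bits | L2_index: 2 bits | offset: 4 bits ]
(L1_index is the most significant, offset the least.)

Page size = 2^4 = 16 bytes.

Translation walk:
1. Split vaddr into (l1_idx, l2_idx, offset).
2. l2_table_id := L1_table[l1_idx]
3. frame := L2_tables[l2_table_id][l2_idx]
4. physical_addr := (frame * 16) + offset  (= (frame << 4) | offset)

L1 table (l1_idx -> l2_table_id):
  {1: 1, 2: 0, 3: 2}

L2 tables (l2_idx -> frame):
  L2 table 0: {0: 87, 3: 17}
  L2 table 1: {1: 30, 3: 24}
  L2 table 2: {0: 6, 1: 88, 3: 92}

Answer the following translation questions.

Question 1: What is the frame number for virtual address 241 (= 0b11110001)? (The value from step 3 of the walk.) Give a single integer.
Answer: 92

Derivation:
vaddr = 241: l1_idx=3, l2_idx=3
L1[3] = 2; L2[2][3] = 92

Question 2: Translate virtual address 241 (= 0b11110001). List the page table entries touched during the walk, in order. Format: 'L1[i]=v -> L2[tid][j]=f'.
vaddr = 241 = 0b11110001
Split: l1_idx=3, l2_idx=3, offset=1

Answer: L1[3]=2 -> L2[2][3]=92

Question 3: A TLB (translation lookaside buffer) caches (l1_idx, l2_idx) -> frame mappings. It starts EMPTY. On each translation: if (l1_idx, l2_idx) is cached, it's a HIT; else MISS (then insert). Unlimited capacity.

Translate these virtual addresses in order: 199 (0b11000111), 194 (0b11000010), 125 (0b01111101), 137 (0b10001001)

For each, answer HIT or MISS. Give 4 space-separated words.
Answer: MISS HIT MISS MISS

Derivation:
vaddr=199: (3,0) not in TLB -> MISS, insert
vaddr=194: (3,0) in TLB -> HIT
vaddr=125: (1,3) not in TLB -> MISS, insert
vaddr=137: (2,0) not in TLB -> MISS, insert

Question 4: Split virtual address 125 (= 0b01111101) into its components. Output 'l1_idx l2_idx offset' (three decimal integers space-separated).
Answer: 1 3 13

Derivation:
vaddr = 125 = 0b01111101
  top 2 bits -> l1_idx = 1
  next 2 bits -> l2_idx = 3
  bottom 4 bits -> offset = 13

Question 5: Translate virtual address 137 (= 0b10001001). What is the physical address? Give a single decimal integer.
vaddr = 137 = 0b10001001
Split: l1_idx=2, l2_idx=0, offset=9
L1[2] = 0
L2[0][0] = 87
paddr = 87 * 16 + 9 = 1401

Answer: 1401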